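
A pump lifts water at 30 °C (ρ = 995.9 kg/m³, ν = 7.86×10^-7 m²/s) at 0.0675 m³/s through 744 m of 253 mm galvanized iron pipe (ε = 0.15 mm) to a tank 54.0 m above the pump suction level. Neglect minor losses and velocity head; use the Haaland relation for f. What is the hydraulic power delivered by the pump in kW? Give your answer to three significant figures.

P_hyd ≈ 38.9 kW

V = 4Q/(πD²) = 1.343 m/s; Re = 4.32×10^5; ε/D = 5.93×10^-4; f = 0.01825
h_f = f(L/D)V²/2g = 4.932 m
Total head H = z + h_f = 54.0 + 4.932 = 58.93 m
P_hyd = ρgQH = 995.9·9.81·0.0675·58.93 = 38.86 kW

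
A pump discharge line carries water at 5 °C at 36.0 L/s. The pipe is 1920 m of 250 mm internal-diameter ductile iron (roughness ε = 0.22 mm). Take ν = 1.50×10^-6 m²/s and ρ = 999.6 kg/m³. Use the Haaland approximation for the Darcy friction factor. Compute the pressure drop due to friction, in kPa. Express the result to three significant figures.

V = 4Q/(πD²) = 4·0.0360/(π·0.250²) = 0.7334 m/s
Re = VD/ν = 0.7334·0.250/1.50×10^-6 = 1.22×10^5 → turbulent
ε/D = 0.22/250 = 8.80×10^-4
Haaland: f = 0.02115
h_f = f(L/D)V²/(2g) = 0.02115·(1920/0.250)·0.7334²/(2·9.81) = 4.454 m
Δp = ρg·h_f = 999.6·9.81·4.454 = 43.67 kPa

Δp ≈ 43.7 kPa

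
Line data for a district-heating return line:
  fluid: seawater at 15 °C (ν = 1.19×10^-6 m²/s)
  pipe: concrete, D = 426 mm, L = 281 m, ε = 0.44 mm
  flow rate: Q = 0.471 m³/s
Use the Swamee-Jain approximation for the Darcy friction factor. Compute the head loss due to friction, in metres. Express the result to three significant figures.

V = 4Q/(πD²) = 4·0.471/(π·0.426²) = 3.305 m/s
Re = VD/ν = 3.305·0.426/1.19×10^-6 = 1.18×10^6 → turbulent
ε/D = 0.44/426 = 0.00103
Swamee-Jain: f = 0.02012
h_f = f(L/D)V²/(2g) = 0.02012·(281/0.426)·3.305²/(2·9.81) = 7.388 m

h_f ≈ 7.39 m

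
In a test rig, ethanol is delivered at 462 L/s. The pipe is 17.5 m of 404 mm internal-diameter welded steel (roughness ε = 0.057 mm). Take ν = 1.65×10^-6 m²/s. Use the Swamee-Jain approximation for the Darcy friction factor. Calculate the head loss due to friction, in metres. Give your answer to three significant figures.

h_f ≈ 0.407 m

V = 4Q/(πD²) = 4·0.462/(π·0.404²) = 3.604 m/s
Re = VD/ν = 3.604·0.404/1.65×10^-6 = 8.82×10^5 → turbulent
ε/D = 0.057/404 = 1.41×10^-4
Swamee-Jain: f = 0.01420
h_f = f(L/D)V²/(2g) = 0.01420·(17.5/0.404)·3.604²/(2·9.81) = 0.4072 m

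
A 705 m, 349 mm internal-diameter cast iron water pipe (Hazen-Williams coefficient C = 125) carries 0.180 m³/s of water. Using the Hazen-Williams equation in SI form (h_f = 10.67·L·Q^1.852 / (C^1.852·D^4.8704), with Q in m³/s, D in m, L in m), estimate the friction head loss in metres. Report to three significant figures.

h_f = 10.67·705·0.180^1.852 / (125^1.852·0.349^4.8704) = 6.923 m

h_f ≈ 6.92 m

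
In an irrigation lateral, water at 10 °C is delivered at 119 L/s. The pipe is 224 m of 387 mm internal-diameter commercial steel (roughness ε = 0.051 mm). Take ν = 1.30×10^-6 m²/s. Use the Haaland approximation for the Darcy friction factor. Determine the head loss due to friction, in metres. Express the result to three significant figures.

V = 4Q/(πD²) = 4·0.119/(π·0.387²) = 1.012 m/s
Re = VD/ν = 1.012·0.387/1.30×10^-6 = 3.01×10^5 → turbulent
ε/D = 0.051/387 = 1.32×10^-4
Haaland: f = 0.01550
h_f = f(L/D)V²/(2g) = 0.01550·(224/0.387)·1.012²/(2·9.81) = 0.4679 m

h_f ≈ 0.468 m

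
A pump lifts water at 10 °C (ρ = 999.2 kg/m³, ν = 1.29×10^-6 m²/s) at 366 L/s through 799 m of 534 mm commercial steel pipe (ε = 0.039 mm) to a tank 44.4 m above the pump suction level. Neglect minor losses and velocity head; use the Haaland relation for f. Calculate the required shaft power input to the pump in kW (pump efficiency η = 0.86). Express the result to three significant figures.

V = 4Q/(πD²) = 1.634 m/s; Re = 6.76×10^5; ε/D = 7.30×10^-5; f = 0.01345
h_f = f(L/D)V²/2g = 2.739 m
Total head H = z + h_f = 44.4 + 2.739 = 47.14 m
P_hyd = ρgQH = 999.2·9.81·0.366·47.14 = 169.1 kW
P_shaft = P_hyd/η = 169.1/0.86 = 196.6 kW

P_shaft ≈ 197 kW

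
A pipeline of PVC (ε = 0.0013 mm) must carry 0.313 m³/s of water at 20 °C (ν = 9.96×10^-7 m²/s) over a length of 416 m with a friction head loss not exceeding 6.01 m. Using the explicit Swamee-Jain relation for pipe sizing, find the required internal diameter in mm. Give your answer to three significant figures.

D ≈ 369 mm

Swamee-Jain (Type III): D = 0.66·[ε^1.25·(LQ²/(gh_f))^4.75 + ν·Q^9.4·(L/(gh_f))^5.2]^0.04
LQ²/(gh_f) = 0.6913; L/(gh_f) = 7.056
Term 1 = ε^1.25·(…)^4.75 = 7.60×10^-9; Term 2 = ν·Q^9.4·(…)^5.2 = 4.66×10^-7
D = 0.66·(7.60×10^-9 + 4.66×10^-7)^0.04 = 0.3686 m = 369 mm
Check: V = 2.93 m/s, Re = 1.09×10^6, f = 0.01154, h_f = 5.71 m ≈ 6.01 m ✓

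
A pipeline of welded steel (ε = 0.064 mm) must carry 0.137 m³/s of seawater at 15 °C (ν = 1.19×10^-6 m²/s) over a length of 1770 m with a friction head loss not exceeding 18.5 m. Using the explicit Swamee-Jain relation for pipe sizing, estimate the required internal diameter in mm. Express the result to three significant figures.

Swamee-Jain (Type III): D = 0.66·[ε^1.25·(LQ²/(gh_f))^4.75 + ν·Q^9.4·(L/(gh_f))^5.2]^0.04
LQ²/(gh_f) = 0.1831; L/(gh_f) = 9.753
Term 1 = ε^1.25·(…)^4.75 = 1.80×10^-9; Term 2 = ν·Q^9.4·(…)^5.2 = 1.27×10^-9
D = 0.66·(1.80×10^-9 + 1.27×10^-9)^0.04 = 0.3013 m = 301 mm
Check: V = 1.92 m/s, Re = 4.86×10^5, f = 0.01566, h_f = 17.3 m ≈ 18.5 m ✓

D ≈ 301 mm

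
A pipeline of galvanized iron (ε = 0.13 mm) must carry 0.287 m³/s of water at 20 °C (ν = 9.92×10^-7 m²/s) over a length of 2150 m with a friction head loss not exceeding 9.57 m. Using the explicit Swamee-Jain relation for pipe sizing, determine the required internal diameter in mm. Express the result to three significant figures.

Swamee-Jain (Type III): D = 0.66·[ε^1.25·(LQ²/(gh_f))^4.75 + ν·Q^9.4·(L/(gh_f))^5.2]^0.04
LQ²/(gh_f) = 1.886; L/(gh_f) = 22.90
Term 1 = ε^1.25·(…)^4.75 = 2.83×10^-4; Term 2 = ν·Q^9.4·(…)^5.2 = 9.37×10^-5
D = 0.66·(2.83×10^-4 + 9.37×10^-5)^0.04 = 0.4815 m = 481 mm
Check: V = 1.58 m/s, Re = 7.65×10^5, f = 0.01569, h_f = 8.87 m ≈ 9.57 m ✓

D ≈ 481 mm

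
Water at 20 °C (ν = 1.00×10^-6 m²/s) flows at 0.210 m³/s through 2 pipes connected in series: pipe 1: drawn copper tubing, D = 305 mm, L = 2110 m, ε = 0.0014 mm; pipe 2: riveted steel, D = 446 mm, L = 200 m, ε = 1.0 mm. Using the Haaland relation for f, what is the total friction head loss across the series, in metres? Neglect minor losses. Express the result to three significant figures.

Pipe 1: V = 2.874 m/s, Re = 8.77×10^5, ε/D = 4.59×10^-6, f = 0.01192, h_1 = f(L/D)V²/2g = 34.72 m
Pipe 2: V = 1.344 m/s, Re = 6.00×10^5, ε/D = 0.00224, f = 0.02445, h_2 = f(L/D)V²/2g = 1.010 m
Series → Q common, losses add: H = Σh = 35.73 m

H ≈ 35.7 m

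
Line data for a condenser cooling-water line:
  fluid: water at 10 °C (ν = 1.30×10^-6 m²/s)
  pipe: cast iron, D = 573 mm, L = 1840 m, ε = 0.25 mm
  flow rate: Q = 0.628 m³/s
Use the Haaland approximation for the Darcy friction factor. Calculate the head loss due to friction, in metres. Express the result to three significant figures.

V = 4Q/(πD²) = 4·0.628/(π·0.573²) = 2.435 m/s
Re = VD/ν = 2.435·0.573/1.30×10^-6 = 1.07×10^6 → turbulent
ε/D = 0.25/573 = 4.36×10^-4
Haaland: f = 0.01669
h_f = f(L/D)V²/(2g) = 0.01669·(1840/0.573)·2.435²/(2·9.81) = 16.20 m

h_f ≈ 16.2 m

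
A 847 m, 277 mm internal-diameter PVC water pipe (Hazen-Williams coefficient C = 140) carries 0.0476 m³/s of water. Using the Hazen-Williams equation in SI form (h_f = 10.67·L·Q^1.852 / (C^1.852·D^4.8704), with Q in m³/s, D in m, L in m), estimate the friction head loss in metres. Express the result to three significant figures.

h_f = 10.67·847·0.0476^1.852 / (140^1.852·0.277^4.8704) = 1.769 m

h_f ≈ 1.77 m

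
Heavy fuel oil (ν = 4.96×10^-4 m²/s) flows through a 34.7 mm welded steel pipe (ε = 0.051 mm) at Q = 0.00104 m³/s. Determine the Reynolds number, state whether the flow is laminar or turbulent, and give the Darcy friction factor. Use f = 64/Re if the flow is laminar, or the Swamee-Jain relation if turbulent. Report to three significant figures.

V = 4Q/(πD²) = 1.100 m/s
Re = VD/ν = 1.100·0.0347/4.96×10^-4 = 76.9
Re < 2300 → laminar → f = 64/Re = 0.8319

Re ≈ 76.9; laminar; f = 64/Re ≈ 0.832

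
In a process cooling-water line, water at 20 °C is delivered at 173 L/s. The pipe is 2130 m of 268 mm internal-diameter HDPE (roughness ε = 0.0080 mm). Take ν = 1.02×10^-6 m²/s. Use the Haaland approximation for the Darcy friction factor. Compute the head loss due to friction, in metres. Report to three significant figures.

V = 4Q/(πD²) = 4·0.173/(π·0.268²) = 3.067 m/s
Re = VD/ν = 3.067·0.268/1.02×10^-6 = 8.06×10^5 → turbulent
ε/D = 0.0080/268 = 2.99×10^-5
Haaland: f = 0.01251
h_f = f(L/D)V²/(2g) = 0.01251·(2130/0.268)·3.067²/(2·9.81) = 47.66 m

h_f ≈ 47.7 m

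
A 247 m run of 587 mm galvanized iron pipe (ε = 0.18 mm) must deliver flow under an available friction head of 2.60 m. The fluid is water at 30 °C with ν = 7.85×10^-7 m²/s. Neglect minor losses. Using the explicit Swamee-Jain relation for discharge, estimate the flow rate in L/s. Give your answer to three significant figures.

Swamee-Jain (Type II): Q = -0.965·√(gD⁵h_f/L)·ln[ε/(3.7D) + √(3.17ν²L/(gD³h_f))]
√(gD⁵h_f/L) = √(9.81·0.587⁵·2.60/247) = 0.08483
ε/(3.7D) = 8.29×10^-5; √(3.17ν²L/(gD³h_f)) = 9.67×10^-6
Q = -0.965·0.08483·ln(9.255×10^-5) = 0.7603 m³/s
Check: V = 2.81 m/s, Re = 2.10×10^6, f = 0.01544, h_f = 2.61 m ≈ 2.60 m ✓

Q ≈ 760 L/s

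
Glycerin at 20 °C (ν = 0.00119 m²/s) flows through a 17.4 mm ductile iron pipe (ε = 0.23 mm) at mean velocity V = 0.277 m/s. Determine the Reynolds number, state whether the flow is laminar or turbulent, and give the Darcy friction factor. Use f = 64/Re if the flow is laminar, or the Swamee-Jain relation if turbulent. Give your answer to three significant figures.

Re ≈ 4.05; laminar; f = 64/Re ≈ 15.8

Re = VD/ν = 0.2770·0.0174/0.00119 = 4.05
Re < 2300 → laminar → f = 64/Re = 15.80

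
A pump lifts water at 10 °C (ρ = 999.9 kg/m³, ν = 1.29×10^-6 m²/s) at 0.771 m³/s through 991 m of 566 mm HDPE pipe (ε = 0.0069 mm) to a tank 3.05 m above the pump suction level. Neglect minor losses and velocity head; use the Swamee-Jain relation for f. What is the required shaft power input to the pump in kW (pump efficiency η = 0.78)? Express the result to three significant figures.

V = 4Q/(πD²) = 3.064 m/s; Re = 1.34×10^6; ε/D = 1.22×10^-5; f = 0.01141
h_f = f(L/D)V²/2g = 9.557 m
Total head H = z + h_f = 3.05 + 9.557 = 12.61 m
P_hyd = ρgQH = 999.9·9.81·0.771·12.61 = 95.34 kW
P_shaft = P_hyd/η = 95.34/0.78 = 122.2 kW

P_shaft ≈ 122 kW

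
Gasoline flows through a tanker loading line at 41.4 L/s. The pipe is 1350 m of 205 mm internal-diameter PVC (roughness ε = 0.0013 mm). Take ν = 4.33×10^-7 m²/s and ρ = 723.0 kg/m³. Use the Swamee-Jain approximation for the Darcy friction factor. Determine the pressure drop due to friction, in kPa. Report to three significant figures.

V = 4Q/(πD²) = 4·0.0414/(π·0.205²) = 1.254 m/s
Re = VD/ν = 1.254·0.205/4.33×10^-7 = 5.94×10^5 → turbulent
ε/D = 0.0013/205 = 6.34×10^-6
Swamee-Jain: f = 0.01281
h_f = f(L/D)V²/(2g) = 0.01281·(1350/0.205)·1.254²/(2·9.81) = 6.765 m
Δp = ρg·h_f = 723.0·9.81·6.765 = 47.98 kPa

Δp ≈ 48.0 kPa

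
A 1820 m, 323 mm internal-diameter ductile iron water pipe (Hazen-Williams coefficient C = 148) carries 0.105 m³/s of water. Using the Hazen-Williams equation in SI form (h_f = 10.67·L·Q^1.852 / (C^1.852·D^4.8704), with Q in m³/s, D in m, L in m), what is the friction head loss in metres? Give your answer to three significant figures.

h_f = 10.67·1820·0.105^1.852 / (148^1.852·0.323^4.8704) = 7.023 m

h_f ≈ 7.02 m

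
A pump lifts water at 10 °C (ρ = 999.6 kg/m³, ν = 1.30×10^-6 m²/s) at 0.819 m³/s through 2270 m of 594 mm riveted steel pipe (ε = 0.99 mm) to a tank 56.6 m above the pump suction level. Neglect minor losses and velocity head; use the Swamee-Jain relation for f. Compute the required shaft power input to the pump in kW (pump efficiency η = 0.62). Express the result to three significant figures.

V = 4Q/(πD²) = 2.955 m/s; Re = 1.35×10^6; ε/D = 0.00167; f = 0.02255
h_f = f(L/D)V²/2g = 38.36 m
Total head H = z + h_f = 56.6 + 38.36 = 94.96 m
P_hyd = ρgQH = 999.6·9.81·0.819·94.96 = 762.6 kW
P_shaft = P_hyd/η = 762.6/0.62 = 1230 kW

P_shaft ≈ 1230 kW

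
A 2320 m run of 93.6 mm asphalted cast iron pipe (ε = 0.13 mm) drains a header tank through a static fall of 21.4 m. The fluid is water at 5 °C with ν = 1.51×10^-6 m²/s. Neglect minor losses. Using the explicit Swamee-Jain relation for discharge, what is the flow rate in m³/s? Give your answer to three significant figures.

Swamee-Jain (Type II): Q = -0.965·√(gD⁵h_f/L)·ln[ε/(3.7D) + √(3.17ν²L/(gD³h_f))]
√(gD⁵h_f/L) = √(9.81·0.0936⁵·21.4/2320) = 8.063×10^-4
ε/(3.7D) = 3.75×10^-4; √(3.17ν²L/(gD³h_f)) = 3.12×10^-4
Q = -0.965·8.063×10^-4·ln(6.875×10^-4) = 0.005666 m³/s
Check: V = 0.823 m/s, Re = 5.10×10^4, f = 0.02519, h_f = 21.6 m ≈ 21.4 m ✓

Q ≈ 0.00567 m³/s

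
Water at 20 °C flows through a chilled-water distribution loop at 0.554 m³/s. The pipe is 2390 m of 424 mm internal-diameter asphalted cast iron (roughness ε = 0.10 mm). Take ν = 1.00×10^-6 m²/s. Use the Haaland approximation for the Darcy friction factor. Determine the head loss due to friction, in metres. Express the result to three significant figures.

V = 4Q/(πD²) = 4·0.554/(π·0.424²) = 3.924 m/s
Re = VD/ν = 3.924·0.424/1.00×10^-6 = 1.66×10^6 → turbulent
ε/D = 0.10/424 = 2.36×10^-4
Haaland: f = 0.01470
h_f = f(L/D)V²/(2g) = 0.01470·(2390/0.424)·3.924²/(2·9.81) = 65.02 m

h_f ≈ 65.0 m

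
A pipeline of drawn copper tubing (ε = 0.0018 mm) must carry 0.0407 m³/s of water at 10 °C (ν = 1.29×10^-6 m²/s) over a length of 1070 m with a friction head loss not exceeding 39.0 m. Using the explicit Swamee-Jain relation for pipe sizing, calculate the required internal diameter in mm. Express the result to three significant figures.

D ≈ 143 mm

Swamee-Jain (Type III): D = 0.66·[ε^1.25·(LQ²/(gh_f))^4.75 + ν·Q^9.4·(L/(gh_f))^5.2]^0.04
LQ²/(gh_f) = 0.004633; L/(gh_f) = 2.797
Term 1 = ε^1.25·(…)^4.75 = 5.39×10^-19; Term 2 = ν·Q^9.4·(…)^5.2 = 2.31×10^-17
D = 0.66·(5.39×10^-19 + 2.31×10^-17)^0.04 = 0.1427 m = 143 mm
Check: V = 2.54 m/s, Re = 2.81×10^5, f = 0.01469, h_f = 36.3 m ≈ 39.0 m ✓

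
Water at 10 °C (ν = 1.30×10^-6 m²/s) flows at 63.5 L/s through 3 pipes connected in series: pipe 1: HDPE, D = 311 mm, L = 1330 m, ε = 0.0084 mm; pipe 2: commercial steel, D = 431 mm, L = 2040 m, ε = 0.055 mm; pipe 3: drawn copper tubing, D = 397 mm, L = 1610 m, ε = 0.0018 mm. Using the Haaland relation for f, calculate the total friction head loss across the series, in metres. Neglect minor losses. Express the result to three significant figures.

H ≈ 4.06 m

Pipe 1: V = 0.8359 m/s, Re = 2.00×10^5, ε/D = 2.70×10^-5, f = 0.01567, h_1 = f(L/D)V²/2g = 2.387 m
Pipe 2: V = 0.4352 m/s, Re = 1.44×10^5, ε/D = 1.28×10^-4, f = 0.01725, h_2 = f(L/D)V²/2g = 0.7885 m
Pipe 3: V = 0.5130 m/s, Re = 1.57×10^5, ε/D = 4.53×10^-6, f = 0.01629, h_3 = f(L/D)V²/2g = 0.8858 m
Series → Q common, losses add: H = Σh = 4.061 m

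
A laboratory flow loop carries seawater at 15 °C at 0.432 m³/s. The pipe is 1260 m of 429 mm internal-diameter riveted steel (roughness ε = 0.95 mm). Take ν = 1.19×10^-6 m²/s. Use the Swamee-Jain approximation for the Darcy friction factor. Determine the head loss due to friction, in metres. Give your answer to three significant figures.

h_f ≈ 32.5 m

V = 4Q/(πD²) = 4·0.432/(π·0.429²) = 2.989 m/s
Re = VD/ν = 2.989·0.429/1.19×10^-6 = 1.08×10^6 → turbulent
ε/D = 0.95/429 = 0.00221
Swamee-Jain: f = 0.02430
h_f = f(L/D)V²/(2g) = 0.02430·(1260/0.429)·2.989²/(2·9.81) = 32.49 m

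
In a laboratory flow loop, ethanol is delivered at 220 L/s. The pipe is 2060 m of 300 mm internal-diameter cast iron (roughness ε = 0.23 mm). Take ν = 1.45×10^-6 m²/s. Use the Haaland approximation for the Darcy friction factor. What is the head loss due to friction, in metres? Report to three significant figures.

h_f ≈ 64.3 m

V = 4Q/(πD²) = 4·0.220/(π·0.300²) = 3.112 m/s
Re = VD/ν = 3.112·0.300/1.45×10^-6 = 6.44×10^5 → turbulent
ε/D = 0.23/300 = 7.67×10^-4
Haaland: f = 0.01896
h_f = f(L/D)V²/(2g) = 0.01896·(2060/0.300)·3.112²/(2·9.81) = 64.26 m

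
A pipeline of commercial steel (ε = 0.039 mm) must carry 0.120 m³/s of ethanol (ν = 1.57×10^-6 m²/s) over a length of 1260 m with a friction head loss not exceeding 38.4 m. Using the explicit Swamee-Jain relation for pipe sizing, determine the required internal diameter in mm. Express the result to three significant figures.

Swamee-Jain (Type III): D = 0.66·[ε^1.25·(LQ²/(gh_f))^4.75 + ν·Q^9.4·(L/(gh_f))^5.2]^0.04
LQ²/(gh_f) = 0.04817; L/(gh_f) = 3.345
Term 1 = ε^1.25·(…)^4.75 = 1.71×10^-12; Term 2 = ν·Q^9.4·(…)^5.2 = 1.85×10^-12
D = 0.66·(1.71×10^-12 + 1.85×10^-12)^0.04 = 0.2299 m = 230 mm
Check: V = 2.89 m/s, Re = 4.23×10^5, f = 0.01547, h_f = 36.1 m ≈ 38.4 m ✓

D ≈ 230 mm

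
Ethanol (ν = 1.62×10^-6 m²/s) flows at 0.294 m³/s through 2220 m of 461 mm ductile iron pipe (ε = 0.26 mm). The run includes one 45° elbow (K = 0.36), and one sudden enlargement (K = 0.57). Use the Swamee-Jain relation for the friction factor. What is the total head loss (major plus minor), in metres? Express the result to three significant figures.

H_L ≈ 14.0 m

V = 4Q/(πD²) = 1.761 m/s; V²/2g = 0.1581 m
Re = 5.01×10^5, ε/D = 5.64×10^-4 → f = 0.01816 (Swamee-Jain)
Major: h_f = f(L/D)·V²/2g = 0.01816·4816·0.1581 = 13.83 m
Minor: ΣK = 0.930; h_m = ΣK·V²/2g = 0.1471 m
Total H_L = 13.83 + 0.1471 = 13.98 m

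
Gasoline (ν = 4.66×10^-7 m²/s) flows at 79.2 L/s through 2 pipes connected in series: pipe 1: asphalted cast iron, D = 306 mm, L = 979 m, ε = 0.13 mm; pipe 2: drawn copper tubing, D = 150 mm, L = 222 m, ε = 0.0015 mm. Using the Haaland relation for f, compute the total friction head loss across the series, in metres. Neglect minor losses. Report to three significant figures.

H ≈ 20.1 m

Pipe 1: V = 1.077 m/s, Re = 7.07×10^5, ε/D = 4.25×10^-4, f = 0.01682, h_1 = f(L/D)V²/2g = 3.182 m
Pipe 2: V = 4.482 m/s, Re = 1.44×10^6, ε/D = 1.00×10^-5, f = 0.01114, h_2 = f(L/D)V²/2g = 16.88 m
Series → Q common, losses add: H = Σh = 20.06 m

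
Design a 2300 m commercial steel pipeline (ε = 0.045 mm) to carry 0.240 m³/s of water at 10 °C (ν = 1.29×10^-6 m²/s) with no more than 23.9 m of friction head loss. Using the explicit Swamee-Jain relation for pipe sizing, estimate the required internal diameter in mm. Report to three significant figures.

Swamee-Jain (Type III): D = 0.66·[ε^1.25·(LQ²/(gh_f))^4.75 + ν·Q^9.4·(L/(gh_f))^5.2]^0.04
LQ²/(gh_f) = 0.5650; L/(gh_f) = 9.810
Term 1 = ε^1.25·(…)^4.75 = 2.45×10^-7; Term 2 = ν·Q^9.4·(…)^5.2 = 2.76×10^-7
D = 0.66·(2.45×10^-7 + 2.76×10^-7)^0.04 = 0.3700 m = 370 mm
Check: V = 2.23 m/s, Re = 6.40×10^5, f = 0.01435, h_f = 22.6 m ≈ 23.9 m ✓

D ≈ 370 mm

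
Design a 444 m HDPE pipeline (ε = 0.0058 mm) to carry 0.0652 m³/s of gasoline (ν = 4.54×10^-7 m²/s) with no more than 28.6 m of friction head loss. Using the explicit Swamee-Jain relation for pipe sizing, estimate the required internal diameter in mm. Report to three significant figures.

D ≈ 147 mm

Swamee-Jain (Type III): D = 0.66·[ε^1.25·(LQ²/(gh_f))^4.75 + ν·Q^9.4·(L/(gh_f))^5.2]^0.04
LQ²/(gh_f) = 0.006727; L/(gh_f) = 1.583
Term 1 = ε^1.25·(…)^4.75 = 1.37×10^-17; Term 2 = ν·Q^9.4·(…)^5.2 = 3.53×10^-17
D = 0.66·(1.37×10^-17 + 3.53×10^-17)^0.04 = 0.1469 m = 147 mm
Check: V = 3.84 m/s, Re = 1.24×10^6, f = 0.01218, h_f = 27.7 m ≈ 28.6 m ✓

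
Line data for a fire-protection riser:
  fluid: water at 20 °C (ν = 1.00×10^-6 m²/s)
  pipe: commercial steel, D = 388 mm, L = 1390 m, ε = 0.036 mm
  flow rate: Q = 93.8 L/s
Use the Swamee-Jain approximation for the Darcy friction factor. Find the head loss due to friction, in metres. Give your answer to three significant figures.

V = 4Q/(πD²) = 4·0.0938/(π·0.388²) = 0.7933 m/s
Re = VD/ν = 0.7933·0.388/1.00×10^-6 = 3.08×10^5 → turbulent
ε/D = 0.036/388 = 9.28×10^-5
Swamee-Jain: f = 0.01531
h_f = f(L/D)V²/(2g) = 0.01531·(1390/0.388)·0.7933²/(2·9.81) = 1.760 m

h_f ≈ 1.76 m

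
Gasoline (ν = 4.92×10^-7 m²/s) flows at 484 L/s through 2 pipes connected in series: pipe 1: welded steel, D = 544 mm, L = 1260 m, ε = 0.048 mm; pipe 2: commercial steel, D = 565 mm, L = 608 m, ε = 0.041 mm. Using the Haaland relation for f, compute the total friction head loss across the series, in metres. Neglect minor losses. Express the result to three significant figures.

Pipe 1: V = 2.082 m/s, Re = 2.30×10^6, ε/D = 8.82×10^-5, f = 0.01243, h_1 = f(L/D)V²/2g = 6.362 m
Pipe 2: V = 1.930 m/s, Re = 2.22×10^6, ε/D = 7.26×10^-5, f = 0.01214, h_2 = f(L/D)V²/2g = 2.481 m
Series → Q common, losses add: H = Σh = 8.843 m

H ≈ 8.84 m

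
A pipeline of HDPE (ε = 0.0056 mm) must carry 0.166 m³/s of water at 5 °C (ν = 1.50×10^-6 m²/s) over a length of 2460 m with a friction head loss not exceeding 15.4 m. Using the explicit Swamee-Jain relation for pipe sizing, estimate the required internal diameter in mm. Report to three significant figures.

Swamee-Jain (Type III): D = 0.66·[ε^1.25·(LQ²/(gh_f))^4.75 + ν·Q^9.4·(L/(gh_f))^5.2]^0.04
LQ²/(gh_f) = 0.4487; L/(gh_f) = 16.28
Term 1 = ε^1.25·(…)^4.75 = 6.05×10^-9; Term 2 = ν·Q^9.4·(…)^5.2 = 1.40×10^-7
D = 0.66·(6.05×10^-9 + 1.40×10^-7)^0.04 = 0.3517 m = 352 mm
Check: V = 1.71 m/s, Re = 4.01×10^5, f = 0.01385, h_f = 14.4 m ≈ 15.4 m ✓

D ≈ 352 mm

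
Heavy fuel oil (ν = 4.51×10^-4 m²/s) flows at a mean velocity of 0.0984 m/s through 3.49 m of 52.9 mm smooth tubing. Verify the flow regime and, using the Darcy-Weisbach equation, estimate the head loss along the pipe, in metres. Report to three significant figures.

h_f ≈ 0.181 m

Re = VD/ν = 0.0984·0.05290/4.51×10^-4 = 11.5 → laminar (Re < 2300)
f = 64/Re = 5.545
h_f = f(L/D)V²/(2g) = 5.545·(3.49/0.05290)·0.0984²/(2·9.81) = 0.1805 m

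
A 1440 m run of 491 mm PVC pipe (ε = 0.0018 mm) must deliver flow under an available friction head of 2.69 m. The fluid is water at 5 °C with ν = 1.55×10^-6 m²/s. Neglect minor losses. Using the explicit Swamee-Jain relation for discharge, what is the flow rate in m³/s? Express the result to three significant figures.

Q ≈ 0.214 m³/s

Swamee-Jain (Type II): Q = -0.965·√(gD⁵h_f/L)·ln[ε/(3.7D) + √(3.17ν²L/(gD³h_f))]
√(gD⁵h_f/L) = √(9.81·0.491⁵·2.69/1440) = 0.02287
ε/(3.7D) = 9.91×10^-7; √(3.17ν²L/(gD³h_f)) = 5.93×10^-5
Q = -0.965·0.02287·ln(6.024×10^-5) = 0.2144 m³/s
Check: V = 1.13 m/s, Re = 3.59×10^5, f = 0.01395, h_f = 2.67 m ≈ 2.69 m ✓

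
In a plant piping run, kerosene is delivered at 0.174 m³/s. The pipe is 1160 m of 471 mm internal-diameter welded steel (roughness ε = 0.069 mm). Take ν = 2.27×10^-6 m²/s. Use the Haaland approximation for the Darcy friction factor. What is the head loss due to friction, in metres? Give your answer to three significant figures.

V = 4Q/(πD²) = 4·0.174/(π·0.471²) = 0.9987 m/s
Re = VD/ν = 0.9987·0.471/2.27×10^-6 = 2.07×10^5 → turbulent
ε/D = 0.069/471 = 1.46×10^-4
Haaland: f = 0.01643
h_f = f(L/D)V²/(2g) = 0.01643·(1160/0.471)·0.9987²/(2·9.81) = 2.057 m

h_f ≈ 2.06 m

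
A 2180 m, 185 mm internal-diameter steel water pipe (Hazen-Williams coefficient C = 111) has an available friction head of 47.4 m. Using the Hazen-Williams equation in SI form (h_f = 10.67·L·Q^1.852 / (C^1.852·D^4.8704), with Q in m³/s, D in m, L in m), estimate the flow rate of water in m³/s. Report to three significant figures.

Q ≈ 0.0463 m³/s

Rearranging: Q = [h_f·C^1.852·D^4.8704 / (10.67·L)]^(1/1.852)
Q = [47.4·111^1.852·0.185^4.8704 / (10.67·2180)]^0.540 = 0.04626 m³/s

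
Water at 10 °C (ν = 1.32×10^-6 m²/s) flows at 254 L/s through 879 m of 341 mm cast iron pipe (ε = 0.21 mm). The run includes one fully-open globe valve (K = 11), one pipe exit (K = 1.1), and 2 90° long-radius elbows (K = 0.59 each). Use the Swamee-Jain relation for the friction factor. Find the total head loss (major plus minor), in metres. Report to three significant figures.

V = 4Q/(πD²) = 2.781 m/s; V²/2g = 0.3942 m
Re = 7.18×10^5, ε/D = 6.16×10^-4 → f = 0.01821 (Swamee-Jain)
Major: h_f = f(L/D)·V²/2g = 0.01821·2578·0.3942 = 18.51 m
Minor: ΣK = 13.3; h_m = ΣK·V²/2g = 5.236 m
Total H_L = 18.51 + 5.236 = 23.74 m

H_L ≈ 23.7 m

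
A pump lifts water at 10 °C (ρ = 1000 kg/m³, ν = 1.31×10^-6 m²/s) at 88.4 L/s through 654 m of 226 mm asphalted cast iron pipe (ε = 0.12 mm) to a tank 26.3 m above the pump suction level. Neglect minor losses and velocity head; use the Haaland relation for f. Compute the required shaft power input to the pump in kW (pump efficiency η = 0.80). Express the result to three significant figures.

P_shaft ≈ 42.5 kW

V = 4Q/(πD²) = 2.204 m/s; Re = 3.80×10^5; ε/D = 5.31×10^-4; f = 0.01800
h_f = f(L/D)V²/2g = 12.89 m
Total head H = z + h_f = 26.3 + 12.89 = 39.19 m
P_hyd = ρgQH = 1000·9.81·0.0884·39.19 = 33.99 kW
P_shaft = P_hyd/η = 33.99/0.80 = 42.49 kW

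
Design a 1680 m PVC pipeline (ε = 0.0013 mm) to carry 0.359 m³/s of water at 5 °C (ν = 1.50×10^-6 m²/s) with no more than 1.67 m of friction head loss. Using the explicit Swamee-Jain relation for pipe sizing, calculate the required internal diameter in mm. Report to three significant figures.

Swamee-Jain (Type III): D = 0.66·[ε^1.25·(LQ²/(gh_f))^4.75 + ν·Q^9.4·(L/(gh_f))^5.2]^0.04
LQ²/(gh_f) = 13.22; L/(gh_f) = 102.5
Term 1 = ε^1.25·(…)^4.75 = 0.00928; Term 2 = ν·Q^9.4·(…)^5.2 = 2.82
D = 0.66·(0.00928 + 2.82)^0.04 = 0.6881 m = 688 mm
Check: V = 0.965 m/s, Re = 4.43×10^5, f = 0.01341, h_f = 1.56 m ≈ 1.67 m ✓

D ≈ 688 mm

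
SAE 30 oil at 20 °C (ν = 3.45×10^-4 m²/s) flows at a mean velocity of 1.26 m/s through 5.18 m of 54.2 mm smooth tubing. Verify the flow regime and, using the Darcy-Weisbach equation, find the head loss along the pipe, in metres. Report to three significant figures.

Re = VD/ν = 1.26·0.05420/3.45×10^-4 = 198 → laminar (Re < 2300)
f = 64/Re = 0.3233
h_f = f(L/D)V²/(2g) = 0.3233·(5.18/0.05420)·1.26²/(2·9.81) = 2.500 m

h_f ≈ 2.50 m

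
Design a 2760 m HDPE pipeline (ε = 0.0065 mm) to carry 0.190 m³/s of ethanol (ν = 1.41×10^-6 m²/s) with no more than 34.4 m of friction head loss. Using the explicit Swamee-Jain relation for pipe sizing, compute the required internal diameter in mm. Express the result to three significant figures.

D ≈ 320 mm

Swamee-Jain (Type III): D = 0.66·[ε^1.25·(LQ²/(gh_f))^4.75 + ν·Q^9.4·(L/(gh_f))^5.2]^0.04
LQ²/(gh_f) = 0.2952; L/(gh_f) = 8.179
Term 1 = ε^1.25·(…)^4.75 = 9.99×10^-10; Term 2 = ν·Q^9.4·(…)^5.2 = 1.30×10^-8
D = 0.66·(9.99×10^-10 + 1.30×10^-8)^0.04 = 0.3202 m = 320 mm
Check: V = 2.36 m/s, Re = 5.36×10^5, f = 0.01326, h_f = 32.4 m ≈ 34.4 m ✓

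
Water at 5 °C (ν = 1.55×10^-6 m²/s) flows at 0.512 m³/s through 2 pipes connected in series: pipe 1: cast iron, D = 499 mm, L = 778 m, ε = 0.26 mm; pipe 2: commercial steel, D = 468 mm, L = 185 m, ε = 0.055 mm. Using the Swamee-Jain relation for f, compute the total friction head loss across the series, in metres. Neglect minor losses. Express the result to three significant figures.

H ≈ 12.0 m

Pipe 1: V = 2.618 m/s, Re = 8.43×10^5, ε/D = 5.21×10^-4, f = 0.01753, h_1 = f(L/D)V²/2g = 9.550 m
Pipe 2: V = 2.976 m/s, Re = 8.99×10^5, ε/D = 1.18×10^-4, f = 0.01388, h_2 = f(L/D)V²/2g = 2.477 m
Series → Q common, losses add: H = Σh = 12.03 m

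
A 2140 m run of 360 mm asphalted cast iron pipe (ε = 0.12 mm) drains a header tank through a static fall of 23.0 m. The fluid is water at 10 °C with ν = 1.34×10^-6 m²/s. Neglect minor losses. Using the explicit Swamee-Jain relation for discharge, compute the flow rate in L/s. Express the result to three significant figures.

Q ≈ 219 L/s

Swamee-Jain (Type II): Q = -0.965·√(gD⁵h_f/L)·ln[ε/(3.7D) + √(3.17ν²L/(gD³h_f))]
√(gD⁵h_f/L) = √(9.81·0.360⁵·23.0/2140) = 0.02525
ε/(3.7D) = 9.01×10^-5; √(3.17ν²L/(gD³h_f)) = 3.40×10^-5
Q = -0.965·0.02525·ln(1.241×10^-4) = 0.2192 m³/s
Check: V = 2.15 m/s, Re = 5.78×10^5, f = 0.01648, h_f = 23.1 m ≈ 23.0 m ✓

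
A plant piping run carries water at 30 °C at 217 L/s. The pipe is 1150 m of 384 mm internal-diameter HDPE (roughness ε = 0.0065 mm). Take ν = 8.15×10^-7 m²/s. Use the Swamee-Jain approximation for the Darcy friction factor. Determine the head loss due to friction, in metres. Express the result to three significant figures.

V = 4Q/(πD²) = 4·0.217/(π·0.384²) = 1.874 m/s
Re = VD/ν = 1.874·0.384/8.15×10^-7 = 8.83×10^5 → turbulent
ε/D = 0.0065/384 = 1.69×10^-5
Swamee-Jain: f = 0.01223
h_f = f(L/D)V²/(2g) = 0.01223·(1150/0.384)·1.874²/(2·9.81) = 6.555 m

h_f ≈ 6.56 m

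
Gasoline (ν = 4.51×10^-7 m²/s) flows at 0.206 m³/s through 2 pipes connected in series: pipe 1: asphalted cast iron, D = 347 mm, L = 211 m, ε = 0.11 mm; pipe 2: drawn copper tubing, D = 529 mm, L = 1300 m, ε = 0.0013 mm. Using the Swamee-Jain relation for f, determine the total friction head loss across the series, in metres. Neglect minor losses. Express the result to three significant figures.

H ≈ 3.56 m

Pipe 1: V = 2.178 m/s, Re = 1.68×10^6, ε/D = 3.17×10^-4, f = 0.01563, h_1 = f(L/D)V²/2g = 2.298 m
Pipe 2: V = 0.9373 m/s, Re = 1.10×10^6, ε/D = 2.46×10^-6, f = 0.01149, h_2 = f(L/D)V²/2g = 1.264 m
Series → Q common, losses add: H = Σh = 3.562 m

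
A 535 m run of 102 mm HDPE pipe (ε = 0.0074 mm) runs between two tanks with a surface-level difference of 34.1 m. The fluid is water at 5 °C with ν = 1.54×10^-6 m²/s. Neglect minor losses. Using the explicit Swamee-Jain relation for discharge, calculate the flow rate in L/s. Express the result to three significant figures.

Q ≈ 22.8 L/s

Swamee-Jain (Type II): Q = -0.965·√(gD⁵h_f/L)·ln[ε/(3.7D) + √(3.17ν²L/(gD³h_f))]
√(gD⁵h_f/L) = √(9.81·0.102⁵·34.1/535) = 0.002627
ε/(3.7D) = 1.96×10^-5; √(3.17ν²L/(gD³h_f)) = 1.06×10^-4
Q = -0.965·0.002627·ln(1.261×10^-4) = 0.02277 m³/s
Check: V = 2.79 m/s, Re = 1.85×10^5, f = 0.01639, h_f = 34.0 m ≈ 34.1 m ✓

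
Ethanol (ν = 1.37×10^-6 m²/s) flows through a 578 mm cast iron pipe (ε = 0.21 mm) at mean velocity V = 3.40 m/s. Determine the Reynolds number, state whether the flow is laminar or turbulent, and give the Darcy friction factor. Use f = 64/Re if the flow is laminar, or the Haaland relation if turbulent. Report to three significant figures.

Re ≈ 1.43×10^6; turbulent; f ≈ 0.0160

Re = VD/ν = 3.400·0.578/1.37×10^-6 = 1.43×10^6
Re > 4000 → turbulent; ε/D = 3.63×10^-4
Haaland: f = 0.01599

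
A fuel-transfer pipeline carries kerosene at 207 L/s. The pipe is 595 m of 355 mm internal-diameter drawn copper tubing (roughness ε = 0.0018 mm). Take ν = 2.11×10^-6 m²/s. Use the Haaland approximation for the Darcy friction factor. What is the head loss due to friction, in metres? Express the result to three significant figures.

V = 4Q/(πD²) = 4·0.207/(π·0.355²) = 2.091 m/s
Re = VD/ν = 2.091·0.355/2.11×10^-6 = 3.52×10^5 → turbulent
ε/D = 0.0018/355 = 5.07×10^-6
Haaland: f = 0.01397
h_f = f(L/D)V²/(2g) = 0.01397·(595/0.355)·2.091²/(2·9.81) = 5.219 m

h_f ≈ 5.22 m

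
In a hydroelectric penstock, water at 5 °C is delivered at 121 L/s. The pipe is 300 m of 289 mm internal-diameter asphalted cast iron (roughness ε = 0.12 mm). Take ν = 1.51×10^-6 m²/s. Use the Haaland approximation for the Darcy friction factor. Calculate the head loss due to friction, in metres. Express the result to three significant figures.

V = 4Q/(πD²) = 4·0.121/(π·0.289²) = 1.845 m/s
Re = VD/ν = 1.845·0.289/1.51×10^-6 = 3.53×10^5 → turbulent
ε/D = 0.12/289 = 4.15×10^-4
Haaland: f = 0.01736
h_f = f(L/D)V²/(2g) = 0.01736·(300/0.289)·1.845²/(2·9.81) = 3.126 m

h_f ≈ 3.13 m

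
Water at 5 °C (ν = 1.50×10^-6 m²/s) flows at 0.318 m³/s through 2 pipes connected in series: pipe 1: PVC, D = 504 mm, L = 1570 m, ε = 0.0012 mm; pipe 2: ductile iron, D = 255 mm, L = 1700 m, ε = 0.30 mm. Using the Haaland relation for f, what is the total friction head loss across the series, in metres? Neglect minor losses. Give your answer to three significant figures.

Pipe 1: V = 1.594 m/s, Re = 5.36×10^5, ε/D = 2.38×10^-6, f = 0.01293, h_1 = f(L/D)V²/2g = 5.216 m
Pipe 2: V = 6.227 m/s, Re = 1.06×10^6, ε/D = 0.00118, f = 0.02070, h_2 = f(L/D)V²/2g = 272.7 m
Series → Q common, losses add: H = Σh = 277.9 m

H ≈ 278 m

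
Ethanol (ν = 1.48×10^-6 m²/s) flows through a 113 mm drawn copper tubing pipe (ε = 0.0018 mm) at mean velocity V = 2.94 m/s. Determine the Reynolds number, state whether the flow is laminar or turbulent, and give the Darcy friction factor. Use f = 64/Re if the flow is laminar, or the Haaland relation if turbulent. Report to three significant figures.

Re ≈ 2.24×10^5; turbulent; f ≈ 0.0153

Re = VD/ν = 2.940·0.113/1.48×10^-6 = 2.24×10^5
Re > 4000 → turbulent; ε/D = 1.59×10^-5
Haaland: f = 0.01526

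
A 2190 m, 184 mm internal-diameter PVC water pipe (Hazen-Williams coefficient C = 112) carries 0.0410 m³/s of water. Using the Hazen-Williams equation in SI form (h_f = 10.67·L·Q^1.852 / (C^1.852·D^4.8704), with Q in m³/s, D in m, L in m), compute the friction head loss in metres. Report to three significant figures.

h_f = 10.67·2190·0.0410^1.852 / (112^1.852·0.184^4.8704) = 38.46 m

h_f ≈ 38.5 m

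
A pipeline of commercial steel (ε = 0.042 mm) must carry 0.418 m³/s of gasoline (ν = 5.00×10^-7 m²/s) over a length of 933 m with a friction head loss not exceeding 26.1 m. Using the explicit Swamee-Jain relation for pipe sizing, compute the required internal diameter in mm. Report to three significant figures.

D ≈ 370 mm

Swamee-Jain (Type III): D = 0.66·[ε^1.25·(LQ²/(gh_f))^4.75 + ν·Q^9.4·(L/(gh_f))^5.2]^0.04
LQ²/(gh_f) = 0.6367; L/(gh_f) = 3.644
Term 1 = ε^1.25·(…)^4.75 = 3.96×10^-7; Term 2 = ν·Q^9.4·(…)^5.2 = 1.14×10^-7
D = 0.66·(3.96×10^-7 + 1.14×10^-7)^0.04 = 0.3697 m = 370 mm
Check: V = 3.89 m/s, Re = 2.88×10^6, f = 0.01289, h_f = 25.1 m ≈ 26.1 m ✓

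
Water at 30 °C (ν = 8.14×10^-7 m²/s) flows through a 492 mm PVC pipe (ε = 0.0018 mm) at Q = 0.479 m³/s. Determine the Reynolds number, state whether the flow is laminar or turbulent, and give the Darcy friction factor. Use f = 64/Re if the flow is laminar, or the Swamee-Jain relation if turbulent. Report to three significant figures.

Re ≈ 1.52×10^6; turbulent; f ≈ 0.0109

V = 4Q/(πD²) = 2.520 m/s
Re = VD/ν = 2.520·0.492/8.14×10^-7 = 1.52×10^6
Re > 4000 → turbulent; ε/D = 3.66×10^-6
Swamee-Jain: f = 0.01095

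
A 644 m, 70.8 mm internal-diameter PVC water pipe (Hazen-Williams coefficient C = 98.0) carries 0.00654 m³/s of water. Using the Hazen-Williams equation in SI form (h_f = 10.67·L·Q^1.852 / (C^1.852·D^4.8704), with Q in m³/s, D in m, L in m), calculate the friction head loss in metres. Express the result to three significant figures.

h_f = 10.67·644·0.00654^1.852 / (98.0^1.852·0.0708^4.8704) = 50.65 m

h_f ≈ 50.6 m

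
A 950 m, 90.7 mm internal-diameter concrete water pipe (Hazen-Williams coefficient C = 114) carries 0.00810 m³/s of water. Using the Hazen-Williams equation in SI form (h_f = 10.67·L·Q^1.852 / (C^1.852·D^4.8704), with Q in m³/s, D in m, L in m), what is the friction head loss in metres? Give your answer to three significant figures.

h_f ≈ 25.1 m

h_f = 10.67·950·0.00810^1.852 / (114^1.852·0.0907^4.8704) = 25.11 m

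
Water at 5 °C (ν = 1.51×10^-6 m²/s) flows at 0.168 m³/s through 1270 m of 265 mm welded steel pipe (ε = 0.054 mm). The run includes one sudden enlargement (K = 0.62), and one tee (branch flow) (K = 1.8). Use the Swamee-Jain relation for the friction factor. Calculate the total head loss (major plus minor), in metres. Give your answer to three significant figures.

V = 4Q/(πD²) = 3.046 m/s; V²/2g = 0.4729 m
Re = 5.35×10^5, ε/D = 2.04×10^-4 → f = 0.01546 (Swamee-Jain)
Major: h_f = f(L/D)·V²/2g = 0.01546·4792·0.4729 = 35.04 m
Minor: ΣK = 2.42; h_m = ΣK·V²/2g = 1.144 m
Total H_L = 35.04 + 1.144 = 36.18 m

H_L ≈ 36.2 m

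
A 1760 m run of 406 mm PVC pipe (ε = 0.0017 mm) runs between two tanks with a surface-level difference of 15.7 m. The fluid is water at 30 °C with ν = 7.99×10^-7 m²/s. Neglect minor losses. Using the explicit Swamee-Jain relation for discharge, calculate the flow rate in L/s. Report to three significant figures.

Q ≈ 325 L/s

Swamee-Jain (Type II): Q = -0.965·√(gD⁵h_f/L)·ln[ε/(3.7D) + √(3.17ν²L/(gD³h_f))]
√(gD⁵h_f/L) = √(9.81·0.406⁵·15.7/1760) = 0.03107
ε/(3.7D) = 1.13×10^-6; √(3.17ν²L/(gD³h_f)) = 1.86×10^-5
Q = -0.965·0.03107·ln(1.972×10^-5) = 0.3248 m³/s
Check: V = 2.51 m/s, Re = 1.27×10^6, f = 0.01127, h_f = 15.7 m ≈ 15.7 m ✓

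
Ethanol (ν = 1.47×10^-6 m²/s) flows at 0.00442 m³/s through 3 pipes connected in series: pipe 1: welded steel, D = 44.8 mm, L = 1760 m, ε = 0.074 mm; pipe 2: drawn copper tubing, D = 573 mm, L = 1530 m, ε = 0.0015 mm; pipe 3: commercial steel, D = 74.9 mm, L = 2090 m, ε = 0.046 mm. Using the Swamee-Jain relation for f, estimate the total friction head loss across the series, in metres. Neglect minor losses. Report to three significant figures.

Pipe 1: V = 2.804 m/s, Re = 8.55×10^4, ε/D = 0.00165, f = 0.02467, h_1 = f(L/D)V²/2g = 388.4 m
Pipe 2: V = 0.01714 m/s, Re = 6680, ε/D = 2.62×10^-6, f = 0.03472, h_2 = f(L/D)V²/2g = 0.001388 m
Pipe 3: V = 1.003 m/s, Re = 5.11×10^4, ε/D = 6.14×10^-4, f = 0.02292, h_3 = f(L/D)V²/2g = 32.80 m
Series → Q common, losses add: H = Σh = 421.2 m

H ≈ 421 m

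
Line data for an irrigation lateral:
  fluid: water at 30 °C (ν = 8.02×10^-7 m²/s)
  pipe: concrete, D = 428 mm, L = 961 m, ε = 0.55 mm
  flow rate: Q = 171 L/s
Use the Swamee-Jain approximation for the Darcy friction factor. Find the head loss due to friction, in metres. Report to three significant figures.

h_f ≈ 3.46 m

V = 4Q/(πD²) = 4·0.171/(π·0.428²) = 1.189 m/s
Re = VD/ν = 1.189·0.428/8.02×10^-7 = 6.34×10^5 → turbulent
ε/D = 0.55/428 = 0.00129
Swamee-Jain: f = 0.02140
h_f = f(L/D)V²/(2g) = 0.02140·(961/0.428)·1.189²/(2·9.81) = 3.459 m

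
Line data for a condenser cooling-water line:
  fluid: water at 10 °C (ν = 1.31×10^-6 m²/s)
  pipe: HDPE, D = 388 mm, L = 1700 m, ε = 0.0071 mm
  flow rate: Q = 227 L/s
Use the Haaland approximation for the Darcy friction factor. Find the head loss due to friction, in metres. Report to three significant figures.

h_f ≈ 10.7 m

V = 4Q/(πD²) = 4·0.227/(π·0.388²) = 1.920 m/s
Re = VD/ν = 1.920·0.388/1.31×10^-6 = 5.69×10^5 → turbulent
ε/D = 0.0071/388 = 1.83×10^-5
Haaland: f = 0.01300
h_f = f(L/D)V²/(2g) = 0.01300·(1700/0.388)·1.920²/(2·9.81) = 10.70 m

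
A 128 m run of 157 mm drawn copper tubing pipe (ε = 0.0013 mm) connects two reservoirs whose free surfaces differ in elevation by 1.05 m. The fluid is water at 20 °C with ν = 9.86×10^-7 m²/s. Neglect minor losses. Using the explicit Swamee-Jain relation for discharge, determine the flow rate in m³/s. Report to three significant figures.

Swamee-Jain (Type II): Q = -0.965·√(gD⁵h_f/L)·ln[ε/(3.7D) + √(3.17ν²L/(gD³h_f))]
√(gD⁵h_f/L) = √(9.81·0.157⁵·1.05/128) = 0.002771
ε/(3.7D) = 2.24×10^-6; √(3.17ν²L/(gD³h_f)) = 9.95×10^-5
Q = -0.965·0.002771·ln(1.017×10^-4) = 0.02458 m³/s
Check: V = 1.27 m/s, Re = 2.02×10^5, f = 0.01558, h_f = 1.04 m ≈ 1.05 m ✓

Q ≈ 0.0246 m³/s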